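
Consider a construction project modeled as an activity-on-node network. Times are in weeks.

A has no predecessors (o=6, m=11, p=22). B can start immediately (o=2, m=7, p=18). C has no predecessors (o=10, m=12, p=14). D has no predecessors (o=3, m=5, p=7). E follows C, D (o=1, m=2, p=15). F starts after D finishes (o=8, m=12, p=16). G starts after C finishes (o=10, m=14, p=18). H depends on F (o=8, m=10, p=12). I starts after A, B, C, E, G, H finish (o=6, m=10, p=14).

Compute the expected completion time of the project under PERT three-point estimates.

te_A = (6 + 4·11 + 22)/6 = 72/6 = 12
te_B = (2 + 4·7 + 18)/6 = 48/6 = 8
te_C = (10 + 4·12 + 14)/6 = 72/6 = 12
te_D = (3 + 4·5 + 7)/6 = 30/6 = 5
te_E = (1 + 4·2 + 15)/6 = 24/6 = 4
te_F = (8 + 4·12 + 16)/6 = 72/6 = 12
te_G = (10 + 4·14 + 18)/6 = 84/6 = 14
te_H = (8 + 4·10 + 12)/6 = 60/6 = 10
te_I = (6 + 4·10 + 14)/6 = 60/6 = 10

Forward pass:
ES_A = 0; EF_A = 12
ES_B = 0; EF_B = 8
ES_C = 0; EF_C = 12
ES_D = 0; EF_D = 5
ES_E = max(EF_C=12, EF_D=5) = 12; EF_E = 12+4 = 16
ES_F = 5; EF_F = 5+12 = 17
ES_G = 12; EF_G = 12+14 = 26
ES_H = 17; EF_H = 17+10 = 27
ES_I = max(EF_A=12, EF_B=8, EF_C=12, EF_E=16, EF_G=26, EF_H=27) = 27; EF_I = 27+10 = 37
Expected project duration μ = 37 weeks. Critical path: D → F → H → I.

37 weeks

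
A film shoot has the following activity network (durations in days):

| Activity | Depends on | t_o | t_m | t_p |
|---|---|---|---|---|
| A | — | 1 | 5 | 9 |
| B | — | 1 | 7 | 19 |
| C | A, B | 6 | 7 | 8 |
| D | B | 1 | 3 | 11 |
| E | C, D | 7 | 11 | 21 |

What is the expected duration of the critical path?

27 days

te_A = (1 + 4·5 + 9)/6 = 30/6 = 5
te_B = (1 + 4·7 + 19)/6 = 48/6 = 8
te_C = (6 + 4·7 + 8)/6 = 42/6 = 7
te_D = (1 + 4·3 + 11)/6 = 24/6 = 4
te_E = (7 + 4·11 + 21)/6 = 72/6 = 12

Forward pass:
ES_A = 0; EF_A = 5
ES_B = 0; EF_B = 8
ES_C = max(EF_A=5, EF_B=8) = 8; EF_C = 8+7 = 15
ES_D = 8; EF_D = 8+4 = 12
ES_E = max(EF_C=15, EF_D=12) = 15; EF_E = 15+12 = 27
Expected project duration μ = 27 days. Critical path: B → C → E.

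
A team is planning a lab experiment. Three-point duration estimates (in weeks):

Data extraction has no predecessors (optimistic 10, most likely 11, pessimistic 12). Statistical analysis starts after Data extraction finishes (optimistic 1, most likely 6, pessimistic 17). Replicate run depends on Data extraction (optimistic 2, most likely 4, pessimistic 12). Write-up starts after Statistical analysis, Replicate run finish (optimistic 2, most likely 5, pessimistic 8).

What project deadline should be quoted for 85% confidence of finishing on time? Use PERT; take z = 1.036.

te_Data extraction = (10 + 4·11 + 12)/6 = 66/6 = 11; σ²_Data extraction = ((12−10)/6)² = 0.111
te_Statistical analysis = (1 + 4·6 + 17)/6 = 42/6 = 7; σ²_Statistical analysis = ((17−1)/6)² = 7.111
te_Replicate run = (2 + 4·4 + 12)/6 = 30/6 = 5; σ²_Replicate run = ((12−2)/6)² = 2.778
te_Write-up = (2 + 4·5 + 8)/6 = 30/6 = 5; σ²_Write-up = ((8−2)/6)² = 1.000

Forward pass:
ES_Data extraction = 0; EF_Data extraction = 11
ES_Statistical analysis = 11; EF_Statistical analysis = 11+7 = 18
ES_Replicate run = 11; EF_Replicate run = 11+5 = 16
ES_Write-up = max(EF_Statistical analysis=18, EF_Replicate run=16) = 18; EF_Write-up = 18+5 = 23
Expected project duration μ = 23 weeks. Critical path: Data extraction → Statistical analysis → Write-up.

Variance along critical path = 0.111 + 7.111 + 1.000 = 8.222; σ = 2.867 weeks.
D = μ + z·σ = 23 + 1.036·2.867 = 26.0 weeks

26.0 weeks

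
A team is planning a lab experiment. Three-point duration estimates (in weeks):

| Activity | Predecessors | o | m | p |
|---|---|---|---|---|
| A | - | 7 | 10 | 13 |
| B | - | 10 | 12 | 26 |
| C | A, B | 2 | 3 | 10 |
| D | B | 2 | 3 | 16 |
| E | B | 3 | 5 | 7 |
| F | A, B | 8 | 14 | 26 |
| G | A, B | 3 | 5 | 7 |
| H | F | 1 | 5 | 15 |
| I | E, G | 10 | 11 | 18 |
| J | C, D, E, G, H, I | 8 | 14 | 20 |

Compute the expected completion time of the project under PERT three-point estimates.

49 weeks

te_A = (7 + 4·10 + 13)/6 = 60/6 = 10
te_B = (10 + 4·12 + 26)/6 = 84/6 = 14
te_C = (2 + 4·3 + 10)/6 = 24/6 = 4
te_D = (2 + 4·3 + 16)/6 = 30/6 = 5
te_E = (3 + 4·5 + 7)/6 = 30/6 = 5
te_F = (8 + 4·14 + 26)/6 = 90/6 = 15
te_G = (3 + 4·5 + 7)/6 = 30/6 = 5
te_H = (1 + 4·5 + 15)/6 = 36/6 = 6
te_I = (10 + 4·11 + 18)/6 = 72/6 = 12
te_J = (8 + 4·14 + 20)/6 = 84/6 = 14

Forward pass:
ES_A = 0; EF_A = 10
ES_B = 0; EF_B = 14
ES_C = max(EF_A=10, EF_B=14) = 14; EF_C = 14+4 = 18
ES_D = 14; EF_D = 14+5 = 19
ES_E = 14; EF_E = 14+5 = 19
ES_F = max(EF_A=10, EF_B=14) = 14; EF_F = 14+15 = 29
ES_G = max(EF_A=10, EF_B=14) = 14; EF_G = 14+5 = 19
ES_H = 29; EF_H = 29+6 = 35
ES_I = max(EF_E=19, EF_G=19) = 19; EF_I = 19+12 = 31
ES_J = max(EF_C=18, EF_D=19, EF_E=19, EF_G=19, EF_H=35, EF_I=31) = 35; EF_J = 35+14 = 49
Expected project duration μ = 49 weeks. Critical path: B → F → H → J.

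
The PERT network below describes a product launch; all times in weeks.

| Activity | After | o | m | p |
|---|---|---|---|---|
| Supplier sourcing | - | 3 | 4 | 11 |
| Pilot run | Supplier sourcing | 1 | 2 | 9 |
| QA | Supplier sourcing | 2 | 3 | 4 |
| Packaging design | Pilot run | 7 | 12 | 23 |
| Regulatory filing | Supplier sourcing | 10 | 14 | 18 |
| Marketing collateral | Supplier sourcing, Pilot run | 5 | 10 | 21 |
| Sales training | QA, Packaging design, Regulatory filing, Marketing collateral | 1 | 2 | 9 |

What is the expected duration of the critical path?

24 weeks

te_Supplier sourcing = (3 + 4·4 + 11)/6 = 30/6 = 5
te_Pilot run = (1 + 4·2 + 9)/6 = 18/6 = 3
te_QA = (2 + 4·3 + 4)/6 = 18/6 = 3
te_Packaging design = (7 + 4·12 + 23)/6 = 78/6 = 13
te_Regulatory filing = (10 + 4·14 + 18)/6 = 84/6 = 14
te_Marketing collateral = (5 + 4·10 + 21)/6 = 66/6 = 11
te_Sales training = (1 + 4·2 + 9)/6 = 18/6 = 3

Forward pass:
ES_Supplier sourcing = 0; EF_Supplier sourcing = 5
ES_Pilot run = 5; EF_Pilot run = 5+3 = 8
ES_QA = 5; EF_QA = 5+3 = 8
ES_Packaging design = 8; EF_Packaging design = 8+13 = 21
ES_Regulatory filing = 5; EF_Regulatory filing = 5+14 = 19
ES_Marketing collateral = max(EF_Supplier sourcing=5, EF_Pilot run=8) = 8; EF_Marketing collateral = 8+11 = 19
ES_Sales training = max(EF_QA=8, EF_Packaging design=21, EF_Regulatory filing=19, EF_Marketing collateral=19) = 21; EF_Sales training = 21+3 = 24
Expected project duration μ = 24 weeks. Critical path: Supplier sourcing → Pilot run → Packaging design → Sales training.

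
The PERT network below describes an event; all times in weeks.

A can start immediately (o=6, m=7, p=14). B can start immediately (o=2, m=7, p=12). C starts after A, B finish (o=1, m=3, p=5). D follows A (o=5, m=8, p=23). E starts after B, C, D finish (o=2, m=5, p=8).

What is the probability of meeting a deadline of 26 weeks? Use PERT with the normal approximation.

te_A = (6 + 4·7 + 14)/6 = 48/6 = 8; σ²_A = ((14−6)/6)² = 1.778
te_B = (2 + 4·7 + 12)/6 = 42/6 = 7; σ²_B = ((12−2)/6)² = 2.778
te_C = (1 + 4·3 + 5)/6 = 18/6 = 3; σ²_C = ((5−1)/6)² = 0.444
te_D = (5 + 4·8 + 23)/6 = 60/6 = 10; σ²_D = ((23−5)/6)² = 9.000
te_E = (2 + 4·5 + 8)/6 = 30/6 = 5; σ²_E = ((8−2)/6)² = 1.000

Forward pass:
ES_A = 0; EF_A = 8
ES_B = 0; EF_B = 7
ES_C = max(EF_A=8, EF_B=7) = 8; EF_C = 8+3 = 11
ES_D = 8; EF_D = 8+10 = 18
ES_E = max(EF_B=7, EF_C=11, EF_D=18) = 18; EF_E = 18+5 = 23
Expected project duration μ = 23 weeks. Critical path: A → D → E.

Variance along critical path = 1.778 + 9.000 + 1.000 = 11.778; σ = √11.778 = 3.432 weeks.
Z = (26 − 23) / 3.432 = 0.874
P(T ≤ 26) = Φ(0.874) ≈ 0.809

0.809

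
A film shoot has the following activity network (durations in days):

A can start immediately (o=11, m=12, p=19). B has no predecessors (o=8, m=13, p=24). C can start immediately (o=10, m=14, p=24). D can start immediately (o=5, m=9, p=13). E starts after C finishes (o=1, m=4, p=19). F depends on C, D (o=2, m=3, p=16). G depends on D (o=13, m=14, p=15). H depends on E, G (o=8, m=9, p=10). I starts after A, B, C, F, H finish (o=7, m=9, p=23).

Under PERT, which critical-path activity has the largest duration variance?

I

te_A = (11 + 4·12 + 19)/6 = 78/6 = 13; σ²_A = ((19−11)/6)² = 1.778
te_B = (8 + 4·13 + 24)/6 = 84/6 = 14; σ²_B = ((24−8)/6)² = 7.111
te_C = (10 + 4·14 + 24)/6 = 90/6 = 15; σ²_C = ((24−10)/6)² = 5.444
te_D = (5 + 4·9 + 13)/6 = 54/6 = 9; σ²_D = ((13−5)/6)² = 1.778
te_E = (1 + 4·4 + 19)/6 = 36/6 = 6; σ²_E = ((19−1)/6)² = 9.000
te_F = (2 + 4·3 + 16)/6 = 30/6 = 5; σ²_F = ((16−2)/6)² = 5.444
te_G = (13 + 4·14 + 15)/6 = 84/6 = 14; σ²_G = ((15−13)/6)² = 0.111
te_H = (8 + 4·9 + 10)/6 = 54/6 = 9; σ²_H = ((10−8)/6)² = 0.111
te_I = (7 + 4·9 + 23)/6 = 66/6 = 11; σ²_I = ((23−7)/6)² = 7.111

Forward pass:
ES_A = 0; EF_A = 13
ES_B = 0; EF_B = 14
ES_C = 0; EF_C = 15
ES_D = 0; EF_D = 9
ES_E = 15; EF_E = 15+6 = 21
ES_F = max(EF_C=15, EF_D=9) = 15; EF_F = 15+5 = 20
ES_G = 9; EF_G = 9+14 = 23
ES_H = max(EF_E=21, EF_G=23) = 23; EF_H = 23+9 = 32
ES_I = max(EF_A=13, EF_B=14, EF_C=15, EF_F=20, EF_H=32) = 32; EF_I = 32+11 = 43
Expected project duration μ = 43 days. Critical path: D → G → H → I.

Variances on critical path: σ²_D=1.778, σ²_G=0.111, σ²_H=0.111, σ²_I=7.111.
Largest is σ²_I = 7.111.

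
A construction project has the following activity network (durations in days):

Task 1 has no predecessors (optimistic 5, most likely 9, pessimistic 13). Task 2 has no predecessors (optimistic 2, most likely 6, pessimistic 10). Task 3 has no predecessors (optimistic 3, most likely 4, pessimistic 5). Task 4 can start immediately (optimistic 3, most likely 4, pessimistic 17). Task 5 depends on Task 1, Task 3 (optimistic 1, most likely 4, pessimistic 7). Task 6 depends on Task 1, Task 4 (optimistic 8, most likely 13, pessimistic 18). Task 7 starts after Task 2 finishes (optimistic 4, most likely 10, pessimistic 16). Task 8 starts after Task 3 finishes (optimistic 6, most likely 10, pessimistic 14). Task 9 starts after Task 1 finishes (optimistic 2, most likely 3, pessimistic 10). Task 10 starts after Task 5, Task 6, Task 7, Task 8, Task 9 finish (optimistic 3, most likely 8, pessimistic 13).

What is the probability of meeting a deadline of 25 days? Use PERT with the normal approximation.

te_Task 1 = (5 + 4·9 + 13)/6 = 54/6 = 9; σ²_Task 1 = ((13−5)/6)² = 1.778
te_Task 2 = (2 + 4·6 + 10)/6 = 36/6 = 6; σ²_Task 2 = ((10−2)/6)² = 1.778
te_Task 3 = (3 + 4·4 + 5)/6 = 24/6 = 4; σ²_Task 3 = ((5−3)/6)² = 0.111
te_Task 4 = (3 + 4·4 + 17)/6 = 36/6 = 6; σ²_Task 4 = ((17−3)/6)² = 5.444
te_Task 5 = (1 + 4·4 + 7)/6 = 24/6 = 4; σ²_Task 5 = ((7−1)/6)² = 1.000
te_Task 6 = (8 + 4·13 + 18)/6 = 78/6 = 13; σ²_Task 6 = ((18−8)/6)² = 2.778
te_Task 7 = (4 + 4·10 + 16)/6 = 60/6 = 10; σ²_Task 7 = ((16−4)/6)² = 4.000
te_Task 8 = (6 + 4·10 + 14)/6 = 60/6 = 10; σ²_Task 8 = ((14−6)/6)² = 1.778
te_Task 9 = (2 + 4·3 + 10)/6 = 24/6 = 4; σ²_Task 9 = ((10−2)/6)² = 1.778
te_Task 10 = (3 + 4·8 + 13)/6 = 48/6 = 8; σ²_Task 10 = ((13−3)/6)² = 2.778

Forward pass:
ES_Task 1 = 0; EF_Task 1 = 9
ES_Task 2 = 0; EF_Task 2 = 6
ES_Task 3 = 0; EF_Task 3 = 4
ES_Task 4 = 0; EF_Task 4 = 6
ES_Task 5 = max(EF_Task 1=9, EF_Task 3=4) = 9; EF_Task 5 = 9+4 = 13
ES_Task 6 = max(EF_Task 1=9, EF_Task 4=6) = 9; EF_Task 6 = 9+13 = 22
ES_Task 7 = 6; EF_Task 7 = 6+10 = 16
ES_Task 8 = 4; EF_Task 8 = 4+10 = 14
ES_Task 9 = 9; EF_Task 9 = 9+4 = 13
ES_Task 10 = max(EF_Task 5=13, EF_Task 6=22, EF_Task 7=16, EF_Task 8=14, EF_Task 9=13) = 22; EF_Task 10 = 22+8 = 30
Expected project duration μ = 30 days. Critical path: Task 1 → Task 6 → Task 10.

Variance along critical path = 1.778 + 2.778 + 2.778 = 7.333; σ = √7.333 = 2.708 days.
Z = (25 − 30) / 2.708 = -1.846
P(T ≤ 25) = Φ(-1.846) ≈ 0.032

0.032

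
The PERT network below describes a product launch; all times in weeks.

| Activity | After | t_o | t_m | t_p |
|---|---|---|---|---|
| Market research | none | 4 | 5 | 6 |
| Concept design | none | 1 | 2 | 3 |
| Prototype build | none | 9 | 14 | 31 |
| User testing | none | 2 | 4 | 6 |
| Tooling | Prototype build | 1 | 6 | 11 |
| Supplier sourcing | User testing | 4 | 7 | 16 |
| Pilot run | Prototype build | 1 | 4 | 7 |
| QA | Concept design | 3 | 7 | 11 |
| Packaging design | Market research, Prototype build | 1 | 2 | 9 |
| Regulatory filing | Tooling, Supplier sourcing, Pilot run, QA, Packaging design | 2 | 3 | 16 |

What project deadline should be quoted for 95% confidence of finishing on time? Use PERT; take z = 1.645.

34.7 weeks

te_Market research = (4 + 4·5 + 6)/6 = 30/6 = 5; σ²_Market research = ((6−4)/6)² = 0.111
te_Concept design = (1 + 4·2 + 3)/6 = 12/6 = 2; σ²_Concept design = ((3−1)/6)² = 0.111
te_Prototype build = (9 + 4·14 + 31)/6 = 96/6 = 16; σ²_Prototype build = ((31−9)/6)² = 13.444
te_User testing = (2 + 4·4 + 6)/6 = 24/6 = 4; σ²_User testing = ((6−2)/6)² = 0.444
te_Tooling = (1 + 4·6 + 11)/6 = 36/6 = 6; σ²_Tooling = ((11−1)/6)² = 2.778
te_Supplier sourcing = (4 + 4·7 + 16)/6 = 48/6 = 8; σ²_Supplier sourcing = ((16−4)/6)² = 4.000
te_Pilot run = (1 + 4·4 + 7)/6 = 24/6 = 4; σ²_Pilot run = ((7−1)/6)² = 1.000
te_QA = (3 + 4·7 + 11)/6 = 42/6 = 7; σ²_QA = ((11−3)/6)² = 1.778
te_Packaging design = (1 + 4·2 + 9)/6 = 18/6 = 3; σ²_Packaging design = ((9−1)/6)² = 1.778
te_Regulatory filing = (2 + 4·3 + 16)/6 = 30/6 = 5; σ²_Regulatory filing = ((16−2)/6)² = 5.444

Forward pass:
ES_Market research = 0; EF_Market research = 5
ES_Concept design = 0; EF_Concept design = 2
ES_Prototype build = 0; EF_Prototype build = 16
ES_User testing = 0; EF_User testing = 4
ES_Tooling = 16; EF_Tooling = 16+6 = 22
ES_Supplier sourcing = 4; EF_Supplier sourcing = 4+8 = 12
ES_Pilot run = 16; EF_Pilot run = 16+4 = 20
ES_QA = 2; EF_QA = 2+7 = 9
ES_Packaging design = max(EF_Market research=5, EF_Prototype build=16) = 16; EF_Packaging design = 16+3 = 19
ES_Regulatory filing = max(EF_Tooling=22, EF_Supplier sourcing=12, EF_Pilot run=20, EF_QA=9, EF_Packaging design=19) = 22; EF_Regulatory filing = 22+5 = 27
Expected project duration μ = 27 weeks. Critical path: Prototype build → Tooling → Regulatory filing.

Variance along critical path = 13.444 + 2.778 + 5.444 = 21.667; σ = 4.655 weeks.
D = μ + z·σ = 27 + 1.645·4.655 = 34.7 weeks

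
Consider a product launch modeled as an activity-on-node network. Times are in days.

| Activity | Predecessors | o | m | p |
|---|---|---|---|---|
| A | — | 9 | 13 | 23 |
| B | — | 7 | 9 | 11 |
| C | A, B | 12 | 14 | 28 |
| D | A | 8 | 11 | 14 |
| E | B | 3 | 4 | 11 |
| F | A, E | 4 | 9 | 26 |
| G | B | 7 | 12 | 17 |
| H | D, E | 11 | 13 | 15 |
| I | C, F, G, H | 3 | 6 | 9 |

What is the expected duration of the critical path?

te_A = (9 + 4·13 + 23)/6 = 84/6 = 14
te_B = (7 + 4·9 + 11)/6 = 54/6 = 9
te_C = (12 + 4·14 + 28)/6 = 96/6 = 16
te_D = (8 + 4·11 + 14)/6 = 66/6 = 11
te_E = (3 + 4·4 + 11)/6 = 30/6 = 5
te_F = (4 + 4·9 + 26)/6 = 66/6 = 11
te_G = (7 + 4·12 + 17)/6 = 72/6 = 12
te_H = (11 + 4·13 + 15)/6 = 78/6 = 13
te_I = (3 + 4·6 + 9)/6 = 36/6 = 6

Forward pass:
ES_A = 0; EF_A = 14
ES_B = 0; EF_B = 9
ES_C = max(EF_A=14, EF_B=9) = 14; EF_C = 14+16 = 30
ES_D = 14; EF_D = 14+11 = 25
ES_E = 9; EF_E = 9+5 = 14
ES_F = max(EF_A=14, EF_E=14) = 14; EF_F = 14+11 = 25
ES_G = 9; EF_G = 9+12 = 21
ES_H = max(EF_D=25, EF_E=14) = 25; EF_H = 25+13 = 38
ES_I = max(EF_C=30, EF_F=25, EF_G=21, EF_H=38) = 38; EF_I = 38+6 = 44
Expected project duration μ = 44 days. Critical path: A → D → H → I.

44 days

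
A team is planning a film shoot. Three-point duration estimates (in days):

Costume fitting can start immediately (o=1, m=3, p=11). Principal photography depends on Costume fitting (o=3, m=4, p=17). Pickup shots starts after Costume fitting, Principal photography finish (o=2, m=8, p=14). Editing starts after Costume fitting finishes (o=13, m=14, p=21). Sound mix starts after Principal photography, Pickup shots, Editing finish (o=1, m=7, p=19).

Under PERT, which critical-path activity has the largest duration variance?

Sound mix

te_Costume fitting = (1 + 4·3 + 11)/6 = 24/6 = 4; σ²_Costume fitting = ((11−1)/6)² = 2.778
te_Principal photography = (3 + 4·4 + 17)/6 = 36/6 = 6; σ²_Principal photography = ((17−3)/6)² = 5.444
te_Pickup shots = (2 + 4·8 + 14)/6 = 48/6 = 8; σ²_Pickup shots = ((14−2)/6)² = 4.000
te_Editing = (13 + 4·14 + 21)/6 = 90/6 = 15; σ²_Editing = ((21−13)/6)² = 1.778
te_Sound mix = (1 + 4·7 + 19)/6 = 48/6 = 8; σ²_Sound mix = ((19−1)/6)² = 9.000

Forward pass:
ES_Costume fitting = 0; EF_Costume fitting = 4
ES_Principal photography = 4; EF_Principal photography = 4+6 = 10
ES_Pickup shots = max(EF_Costume fitting=4, EF_Principal photography=10) = 10; EF_Pickup shots = 10+8 = 18
ES_Editing = 4; EF_Editing = 4+15 = 19
ES_Sound mix = max(EF_Principal photography=10, EF_Pickup shots=18, EF_Editing=19) = 19; EF_Sound mix = 19+8 = 27
Expected project duration μ = 27 days. Critical path: Costume fitting → Editing → Sound mix.

Variances on critical path: σ²_Costume fitting=2.778, σ²_Editing=1.778, σ²_Sound mix=9.000.
Largest is σ²_Sound mix = 9.000.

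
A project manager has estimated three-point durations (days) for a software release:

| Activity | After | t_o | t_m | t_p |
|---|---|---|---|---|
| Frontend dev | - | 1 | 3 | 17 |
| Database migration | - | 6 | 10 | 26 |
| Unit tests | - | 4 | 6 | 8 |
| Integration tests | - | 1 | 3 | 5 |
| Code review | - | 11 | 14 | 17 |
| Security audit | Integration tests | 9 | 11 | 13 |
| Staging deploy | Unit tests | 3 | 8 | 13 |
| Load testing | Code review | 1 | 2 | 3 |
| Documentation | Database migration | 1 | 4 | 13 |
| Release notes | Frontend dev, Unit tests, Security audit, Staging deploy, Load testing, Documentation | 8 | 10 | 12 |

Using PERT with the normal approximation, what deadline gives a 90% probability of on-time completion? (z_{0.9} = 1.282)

32.1 days

te_Frontend dev = (1 + 4·3 + 17)/6 = 30/6 = 5; σ²_Frontend dev = ((17−1)/6)² = 7.111
te_Database migration = (6 + 4·10 + 26)/6 = 72/6 = 12; σ²_Database migration = ((26−6)/6)² = 11.111
te_Unit tests = (4 + 4·6 + 8)/6 = 36/6 = 6; σ²_Unit tests = ((8−4)/6)² = 0.444
te_Integration tests = (1 + 4·3 + 5)/6 = 18/6 = 3; σ²_Integration tests = ((5−1)/6)² = 0.444
te_Code review = (11 + 4·14 + 17)/6 = 84/6 = 14; σ²_Code review = ((17−11)/6)² = 1.000
te_Security audit = (9 + 4·11 + 13)/6 = 66/6 = 11; σ²_Security audit = ((13−9)/6)² = 0.444
te_Staging deploy = (3 + 4·8 + 13)/6 = 48/6 = 8; σ²_Staging deploy = ((13−3)/6)² = 2.778
te_Load testing = (1 + 4·2 + 3)/6 = 12/6 = 2; σ²_Load testing = ((3−1)/6)² = 0.111
te_Documentation = (1 + 4·4 + 13)/6 = 30/6 = 5; σ²_Documentation = ((13−1)/6)² = 4.000
te_Release notes = (8 + 4·10 + 12)/6 = 60/6 = 10; σ²_Release notes = ((12−8)/6)² = 0.444

Forward pass:
ES_Frontend dev = 0; EF_Frontend dev = 5
ES_Database migration = 0; EF_Database migration = 12
ES_Unit tests = 0; EF_Unit tests = 6
ES_Integration tests = 0; EF_Integration tests = 3
ES_Code review = 0; EF_Code review = 14
ES_Security audit = 3; EF_Security audit = 3+11 = 14
ES_Staging deploy = 6; EF_Staging deploy = 6+8 = 14
ES_Load testing = 14; EF_Load testing = 14+2 = 16
ES_Documentation = 12; EF_Documentation = 12+5 = 17
ES_Release notes = max(EF_Frontend dev=5, EF_Unit tests=6, EF_Security audit=14, EF_Staging deploy=14, EF_Load testing=16, EF_Documentation=17) = 17; EF_Release notes = 17+10 = 27
Expected project duration μ = 27 days. Critical path: Database migration → Documentation → Release notes.

Variance along critical path = 11.111 + 4.000 + 0.444 = 15.556; σ = 3.944 days.
D = μ + z·σ = 27 + 1.282·3.944 = 32.1 days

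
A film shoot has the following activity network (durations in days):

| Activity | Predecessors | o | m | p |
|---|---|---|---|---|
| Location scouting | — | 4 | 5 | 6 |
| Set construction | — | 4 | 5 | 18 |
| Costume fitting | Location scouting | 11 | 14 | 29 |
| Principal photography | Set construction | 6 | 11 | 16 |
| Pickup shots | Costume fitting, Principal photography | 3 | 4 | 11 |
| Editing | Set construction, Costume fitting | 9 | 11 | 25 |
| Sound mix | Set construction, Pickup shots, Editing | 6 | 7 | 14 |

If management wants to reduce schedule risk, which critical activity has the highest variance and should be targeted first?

Costume fitting

te_Location scouting = (4 + 4·5 + 6)/6 = 30/6 = 5; σ²_Location scouting = ((6−4)/6)² = 0.111
te_Set construction = (4 + 4·5 + 18)/6 = 42/6 = 7; σ²_Set construction = ((18−4)/6)² = 5.444
te_Costume fitting = (11 + 4·14 + 29)/6 = 96/6 = 16; σ²_Costume fitting = ((29−11)/6)² = 9.000
te_Principal photography = (6 + 4·11 + 16)/6 = 66/6 = 11; σ²_Principal photography = ((16−6)/6)² = 2.778
te_Pickup shots = (3 + 4·4 + 11)/6 = 30/6 = 5; σ²_Pickup shots = ((11−3)/6)² = 1.778
te_Editing = (9 + 4·11 + 25)/6 = 78/6 = 13; σ²_Editing = ((25−9)/6)² = 7.111
te_Sound mix = (6 + 4·7 + 14)/6 = 48/6 = 8; σ²_Sound mix = ((14−6)/6)² = 1.778

Forward pass:
ES_Location scouting = 0; EF_Location scouting = 5
ES_Set construction = 0; EF_Set construction = 7
ES_Costume fitting = 5; EF_Costume fitting = 5+16 = 21
ES_Principal photography = 7; EF_Principal photography = 7+11 = 18
ES_Pickup shots = max(EF_Costume fitting=21, EF_Principal photography=18) = 21; EF_Pickup shots = 21+5 = 26
ES_Editing = max(EF_Set construction=7, EF_Costume fitting=21) = 21; EF_Editing = 21+13 = 34
ES_Sound mix = max(EF_Set construction=7, EF_Pickup shots=26, EF_Editing=34) = 34; EF_Sound mix = 34+8 = 42
Expected project duration μ = 42 days. Critical path: Location scouting → Costume fitting → Editing → Sound mix.

Variances on critical path: σ²_Location scouting=0.111, σ²_Costume fitting=9.000, σ²_Editing=7.111, σ²_Sound mix=1.778.
Largest is σ²_Costume fitting = 9.000.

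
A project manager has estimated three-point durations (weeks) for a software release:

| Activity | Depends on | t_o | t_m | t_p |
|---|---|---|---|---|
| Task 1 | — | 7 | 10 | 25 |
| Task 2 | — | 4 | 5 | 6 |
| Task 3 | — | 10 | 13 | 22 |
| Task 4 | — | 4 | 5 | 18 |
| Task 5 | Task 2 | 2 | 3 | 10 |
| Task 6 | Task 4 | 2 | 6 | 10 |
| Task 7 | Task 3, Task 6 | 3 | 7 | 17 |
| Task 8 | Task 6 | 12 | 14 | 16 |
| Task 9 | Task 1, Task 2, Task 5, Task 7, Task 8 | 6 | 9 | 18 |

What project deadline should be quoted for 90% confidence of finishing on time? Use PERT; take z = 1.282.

41.4 weeks

te_Task 1 = (7 + 4·10 + 25)/6 = 72/6 = 12; σ²_Task 1 = ((25−7)/6)² = 9.000
te_Task 2 = (4 + 4·5 + 6)/6 = 30/6 = 5; σ²_Task 2 = ((6−4)/6)² = 0.111
te_Task 3 = (10 + 4·13 + 22)/6 = 84/6 = 14; σ²_Task 3 = ((22−10)/6)² = 4.000
te_Task 4 = (4 + 4·5 + 18)/6 = 42/6 = 7; σ²_Task 4 = ((18−4)/6)² = 5.444
te_Task 5 = (2 + 4·3 + 10)/6 = 24/6 = 4; σ²_Task 5 = ((10−2)/6)² = 1.778
te_Task 6 = (2 + 4·6 + 10)/6 = 36/6 = 6; σ²_Task 6 = ((10−2)/6)² = 1.778
te_Task 7 = (3 + 4·7 + 17)/6 = 48/6 = 8; σ²_Task 7 = ((17−3)/6)² = 5.444
te_Task 8 = (12 + 4·14 + 16)/6 = 84/6 = 14; σ²_Task 8 = ((16−12)/6)² = 0.444
te_Task 9 = (6 + 4·9 + 18)/6 = 60/6 = 10; σ²_Task 9 = ((18−6)/6)² = 4.000

Forward pass:
ES_Task 1 = 0; EF_Task 1 = 12
ES_Task 2 = 0; EF_Task 2 = 5
ES_Task 3 = 0; EF_Task 3 = 14
ES_Task 4 = 0; EF_Task 4 = 7
ES_Task 5 = 5; EF_Task 5 = 5+4 = 9
ES_Task 6 = 7; EF_Task 6 = 7+6 = 13
ES_Task 7 = max(EF_Task 3=14, EF_Task 6=13) = 14; EF_Task 7 = 14+8 = 22
ES_Task 8 = 13; EF_Task 8 = 13+14 = 27
ES_Task 9 = max(EF_Task 1=12, EF_Task 2=5, EF_Task 5=9, EF_Task 7=22, EF_Task 8=27) = 27; EF_Task 9 = 27+10 = 37
Expected project duration μ = 37 weeks. Critical path: Task 4 → Task 6 → Task 8 → Task 9.

Variance along critical path = 5.444 + 1.778 + 0.444 + 4.000 = 11.667; σ = 3.416 weeks.
D = μ + z·σ = 37 + 1.282·3.416 = 41.4 weeks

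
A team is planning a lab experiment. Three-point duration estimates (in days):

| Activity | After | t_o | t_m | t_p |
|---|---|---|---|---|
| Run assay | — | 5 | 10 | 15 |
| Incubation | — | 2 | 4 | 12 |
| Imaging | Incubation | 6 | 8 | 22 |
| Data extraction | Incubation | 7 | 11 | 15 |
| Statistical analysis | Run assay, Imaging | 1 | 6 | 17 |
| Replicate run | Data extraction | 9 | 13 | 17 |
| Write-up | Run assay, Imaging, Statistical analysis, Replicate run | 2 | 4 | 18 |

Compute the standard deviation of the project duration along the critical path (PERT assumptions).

te_Run assay = (5 + 4·10 + 15)/6 = 60/6 = 10; σ²_Run assay = ((15−5)/6)² = 2.778
te_Incubation = (2 + 4·4 + 12)/6 = 30/6 = 5; σ²_Incubation = ((12−2)/6)² = 2.778
te_Imaging = (6 + 4·8 + 22)/6 = 60/6 = 10; σ²_Imaging = ((22−6)/6)² = 7.111
te_Data extraction = (7 + 4·11 + 15)/6 = 66/6 = 11; σ²_Data extraction = ((15−7)/6)² = 1.778
te_Statistical analysis = (1 + 4·6 + 17)/6 = 42/6 = 7; σ²_Statistical analysis = ((17−1)/6)² = 7.111
te_Replicate run = (9 + 4·13 + 17)/6 = 78/6 = 13; σ²_Replicate run = ((17−9)/6)² = 1.778
te_Write-up = (2 + 4·4 + 18)/6 = 36/6 = 6; σ²_Write-up = ((18−2)/6)² = 7.111

Forward pass:
ES_Run assay = 0; EF_Run assay = 10
ES_Incubation = 0; EF_Incubation = 5
ES_Imaging = 5; EF_Imaging = 5+10 = 15
ES_Data extraction = 5; EF_Data extraction = 5+11 = 16
ES_Statistical analysis = max(EF_Run assay=10, EF_Imaging=15) = 15; EF_Statistical analysis = 15+7 = 22
ES_Replicate run = 16; EF_Replicate run = 16+13 = 29
ES_Write-up = max(EF_Run assay=10, EF_Imaging=15, EF_Statistical analysis=22, EF_Replicate run=29) = 29; EF_Write-up = 29+6 = 35
Expected project duration μ = 35 days. Critical path: Incubation → Data extraction → Replicate run → Write-up.

Variance along critical path = 2.778 + 1.778 + 1.778 + 7.111 = 13.444
σ = √13.444 = 3.667 days

3.67 days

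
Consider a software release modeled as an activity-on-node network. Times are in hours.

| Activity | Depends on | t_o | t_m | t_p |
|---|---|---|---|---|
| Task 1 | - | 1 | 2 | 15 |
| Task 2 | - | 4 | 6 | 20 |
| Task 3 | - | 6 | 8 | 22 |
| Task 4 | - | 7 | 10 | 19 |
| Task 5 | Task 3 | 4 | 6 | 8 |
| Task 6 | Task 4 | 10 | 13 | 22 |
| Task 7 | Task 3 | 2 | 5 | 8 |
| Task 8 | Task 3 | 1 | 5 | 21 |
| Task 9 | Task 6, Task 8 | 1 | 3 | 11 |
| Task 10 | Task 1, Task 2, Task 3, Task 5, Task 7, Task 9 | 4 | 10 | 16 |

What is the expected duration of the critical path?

39 hours

te_Task 1 = (1 + 4·2 + 15)/6 = 24/6 = 4
te_Task 2 = (4 + 4·6 + 20)/6 = 48/6 = 8
te_Task 3 = (6 + 4·8 + 22)/6 = 60/6 = 10
te_Task 4 = (7 + 4·10 + 19)/6 = 66/6 = 11
te_Task 5 = (4 + 4·6 + 8)/6 = 36/6 = 6
te_Task 6 = (10 + 4·13 + 22)/6 = 84/6 = 14
te_Task 7 = (2 + 4·5 + 8)/6 = 30/6 = 5
te_Task 8 = (1 + 4·5 + 21)/6 = 42/6 = 7
te_Task 9 = (1 + 4·3 + 11)/6 = 24/6 = 4
te_Task 10 = (4 + 4·10 + 16)/6 = 60/6 = 10

Forward pass:
ES_Task 1 = 0; EF_Task 1 = 4
ES_Task 2 = 0; EF_Task 2 = 8
ES_Task 3 = 0; EF_Task 3 = 10
ES_Task 4 = 0; EF_Task 4 = 11
ES_Task 5 = 10; EF_Task 5 = 10+6 = 16
ES_Task 6 = 11; EF_Task 6 = 11+14 = 25
ES_Task 7 = 10; EF_Task 7 = 10+5 = 15
ES_Task 8 = 10; EF_Task 8 = 10+7 = 17
ES_Task 9 = max(EF_Task 6=25, EF_Task 8=17) = 25; EF_Task 9 = 25+4 = 29
ES_Task 10 = max(EF_Task 1=4, EF_Task 2=8, EF_Task 3=10, EF_Task 5=16, EF_Task 7=15, EF_Task 9=29) = 29; EF_Task 10 = 29+10 = 39
Expected project duration μ = 39 hours. Critical path: Task 4 → Task 6 → Task 9 → Task 10.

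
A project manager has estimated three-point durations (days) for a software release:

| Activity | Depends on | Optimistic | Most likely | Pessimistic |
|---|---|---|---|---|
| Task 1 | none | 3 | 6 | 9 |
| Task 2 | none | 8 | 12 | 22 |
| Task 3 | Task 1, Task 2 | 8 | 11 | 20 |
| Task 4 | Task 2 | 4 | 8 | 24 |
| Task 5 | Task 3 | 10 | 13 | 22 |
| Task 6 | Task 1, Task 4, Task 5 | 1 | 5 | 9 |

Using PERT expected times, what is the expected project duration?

te_Task 1 = (3 + 4·6 + 9)/6 = 36/6 = 6
te_Task 2 = (8 + 4·12 + 22)/6 = 78/6 = 13
te_Task 3 = (8 + 4·11 + 20)/6 = 72/6 = 12
te_Task 4 = (4 + 4·8 + 24)/6 = 60/6 = 10
te_Task 5 = (10 + 4·13 + 22)/6 = 84/6 = 14
te_Task 6 = (1 + 4·5 + 9)/6 = 30/6 = 5

Forward pass:
ES_Task 1 = 0; EF_Task 1 = 6
ES_Task 2 = 0; EF_Task 2 = 13
ES_Task 3 = max(EF_Task 1=6, EF_Task 2=13) = 13; EF_Task 3 = 13+12 = 25
ES_Task 4 = 13; EF_Task 4 = 13+10 = 23
ES_Task 5 = 25; EF_Task 5 = 25+14 = 39
ES_Task 6 = max(EF_Task 1=6, EF_Task 4=23, EF_Task 5=39) = 39; EF_Task 6 = 39+5 = 44
Expected project duration μ = 44 days. Critical path: Task 2 → Task 3 → Task 5 → Task 6.

44 days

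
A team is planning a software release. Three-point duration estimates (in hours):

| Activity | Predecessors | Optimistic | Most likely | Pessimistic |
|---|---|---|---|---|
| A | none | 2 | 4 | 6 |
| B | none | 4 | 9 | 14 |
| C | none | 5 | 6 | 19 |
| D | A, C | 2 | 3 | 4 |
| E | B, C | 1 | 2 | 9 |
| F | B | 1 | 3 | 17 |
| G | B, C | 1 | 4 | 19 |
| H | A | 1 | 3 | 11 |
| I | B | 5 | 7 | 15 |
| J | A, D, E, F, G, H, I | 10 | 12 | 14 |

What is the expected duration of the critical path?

te_A = (2 + 4·4 + 6)/6 = 24/6 = 4
te_B = (4 + 4·9 + 14)/6 = 54/6 = 9
te_C = (5 + 4·6 + 19)/6 = 48/6 = 8
te_D = (2 + 4·3 + 4)/6 = 18/6 = 3
te_E = (1 + 4·2 + 9)/6 = 18/6 = 3
te_F = (1 + 4·3 + 17)/6 = 30/6 = 5
te_G = (1 + 4·4 + 19)/6 = 36/6 = 6
te_H = (1 + 4·3 + 11)/6 = 24/6 = 4
te_I = (5 + 4·7 + 15)/6 = 48/6 = 8
te_J = (10 + 4·12 + 14)/6 = 72/6 = 12

Forward pass:
ES_A = 0; EF_A = 4
ES_B = 0; EF_B = 9
ES_C = 0; EF_C = 8
ES_D = max(EF_A=4, EF_C=8) = 8; EF_D = 8+3 = 11
ES_E = max(EF_B=9, EF_C=8) = 9; EF_E = 9+3 = 12
ES_F = 9; EF_F = 9+5 = 14
ES_G = max(EF_B=9, EF_C=8) = 9; EF_G = 9+6 = 15
ES_H = 4; EF_H = 4+4 = 8
ES_I = 9; EF_I = 9+8 = 17
ES_J = max(EF_A=4, EF_D=11, EF_E=12, EF_F=14, EF_G=15, EF_H=8, EF_I=17) = 17; EF_J = 17+12 = 29
Expected project duration μ = 29 hours. Critical path: B → I → J.

29 hours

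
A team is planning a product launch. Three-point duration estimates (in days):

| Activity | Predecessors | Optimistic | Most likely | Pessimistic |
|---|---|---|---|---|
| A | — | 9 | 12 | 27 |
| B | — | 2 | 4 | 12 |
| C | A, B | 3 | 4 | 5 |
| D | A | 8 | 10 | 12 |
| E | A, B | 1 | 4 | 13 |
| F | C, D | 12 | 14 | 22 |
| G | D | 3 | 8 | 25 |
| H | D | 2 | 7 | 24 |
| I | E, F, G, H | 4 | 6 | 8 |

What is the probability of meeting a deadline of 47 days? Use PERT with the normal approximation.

te_A = (9 + 4·12 + 27)/6 = 84/6 = 14; σ²_A = ((27−9)/6)² = 9.000
te_B = (2 + 4·4 + 12)/6 = 30/6 = 5; σ²_B = ((12−2)/6)² = 2.778
te_C = (3 + 4·4 + 5)/6 = 24/6 = 4; σ²_C = ((5−3)/6)² = 0.111
te_D = (8 + 4·10 + 12)/6 = 60/6 = 10; σ²_D = ((12−8)/6)² = 0.444
te_E = (1 + 4·4 + 13)/6 = 30/6 = 5; σ²_E = ((13−1)/6)² = 4.000
te_F = (12 + 4·14 + 22)/6 = 90/6 = 15; σ²_F = ((22−12)/6)² = 2.778
te_G = (3 + 4·8 + 25)/6 = 60/6 = 10; σ²_G = ((25−3)/6)² = 13.444
te_H = (2 + 4·7 + 24)/6 = 54/6 = 9; σ²_H = ((24−2)/6)² = 13.444
te_I = (4 + 4·6 + 8)/6 = 36/6 = 6; σ²_I = ((8−4)/6)² = 0.444

Forward pass:
ES_A = 0; EF_A = 14
ES_B = 0; EF_B = 5
ES_C = max(EF_A=14, EF_B=5) = 14; EF_C = 14+4 = 18
ES_D = 14; EF_D = 14+10 = 24
ES_E = max(EF_A=14, EF_B=5) = 14; EF_E = 14+5 = 19
ES_F = max(EF_C=18, EF_D=24) = 24; EF_F = 24+15 = 39
ES_G = 24; EF_G = 24+10 = 34
ES_H = 24; EF_H = 24+9 = 33
ES_I = max(EF_E=19, EF_F=39, EF_G=34, EF_H=33) = 39; EF_I = 39+6 = 45
Expected project duration μ = 45 days. Critical path: A → D → F → I.

Variance along critical path = 9.000 + 0.444 + 2.778 + 0.444 = 12.667; σ = √12.667 = 3.559 days.
Z = (47 − 45) / 3.559 = 0.562
P(T ≤ 47) = Φ(0.562) ≈ 0.713

0.713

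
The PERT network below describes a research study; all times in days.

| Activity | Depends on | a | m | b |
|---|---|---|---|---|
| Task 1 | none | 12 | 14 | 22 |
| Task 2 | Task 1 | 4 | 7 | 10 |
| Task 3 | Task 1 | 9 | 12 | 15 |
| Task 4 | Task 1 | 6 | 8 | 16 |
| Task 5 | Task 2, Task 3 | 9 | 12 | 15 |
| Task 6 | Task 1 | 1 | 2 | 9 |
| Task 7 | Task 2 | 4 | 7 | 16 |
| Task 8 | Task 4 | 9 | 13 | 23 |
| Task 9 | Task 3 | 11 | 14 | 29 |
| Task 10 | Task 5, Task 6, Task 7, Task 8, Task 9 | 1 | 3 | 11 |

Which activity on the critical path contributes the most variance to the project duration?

te_Task 1 = (12 + 4·14 + 22)/6 = 90/6 = 15; σ²_Task 1 = ((22−12)/6)² = 2.778
te_Task 2 = (4 + 4·7 + 10)/6 = 42/6 = 7; σ²_Task 2 = ((10−4)/6)² = 1.000
te_Task 3 = (9 + 4·12 + 15)/6 = 72/6 = 12; σ²_Task 3 = ((15−9)/6)² = 1.000
te_Task 4 = (6 + 4·8 + 16)/6 = 54/6 = 9; σ²_Task 4 = ((16−6)/6)² = 2.778
te_Task 5 = (9 + 4·12 + 15)/6 = 72/6 = 12; σ²_Task 5 = ((15−9)/6)² = 1.000
te_Task 6 = (1 + 4·2 + 9)/6 = 18/6 = 3; σ²_Task 6 = ((9−1)/6)² = 1.778
te_Task 7 = (4 + 4·7 + 16)/6 = 48/6 = 8; σ²_Task 7 = ((16−4)/6)² = 4.000
te_Task 8 = (9 + 4·13 + 23)/6 = 84/6 = 14; σ²_Task 8 = ((23−9)/6)² = 5.444
te_Task 9 = (11 + 4·14 + 29)/6 = 96/6 = 16; σ²_Task 9 = ((29−11)/6)² = 9.000
te_Task 10 = (1 + 4·3 + 11)/6 = 24/6 = 4; σ²_Task 10 = ((11−1)/6)² = 2.778

Forward pass:
ES_Task 1 = 0; EF_Task 1 = 15
ES_Task 2 = 15; EF_Task 2 = 15+7 = 22
ES_Task 3 = 15; EF_Task 3 = 15+12 = 27
ES_Task 4 = 15; EF_Task 4 = 15+9 = 24
ES_Task 5 = max(EF_Task 2=22, EF_Task 3=27) = 27; EF_Task 5 = 27+12 = 39
ES_Task 6 = 15; EF_Task 6 = 15+3 = 18
ES_Task 7 = 22; EF_Task 7 = 22+8 = 30
ES_Task 8 = 24; EF_Task 8 = 24+14 = 38
ES_Task 9 = 27; EF_Task 9 = 27+16 = 43
ES_Task 10 = max(EF_Task 5=39, EF_Task 6=18, EF_Task 7=30, EF_Task 8=38, EF_Task 9=43) = 43; EF_Task 10 = 43+4 = 47
Expected project duration μ = 47 days. Critical path: Task 1 → Task 3 → Task 9 → Task 10.

Variances on critical path: σ²_Task 1=2.778, σ²_Task 3=1.000, σ²_Task 9=9.000, σ²_Task 10=2.778.
Largest is σ²_Task 9 = 9.000.

Task 9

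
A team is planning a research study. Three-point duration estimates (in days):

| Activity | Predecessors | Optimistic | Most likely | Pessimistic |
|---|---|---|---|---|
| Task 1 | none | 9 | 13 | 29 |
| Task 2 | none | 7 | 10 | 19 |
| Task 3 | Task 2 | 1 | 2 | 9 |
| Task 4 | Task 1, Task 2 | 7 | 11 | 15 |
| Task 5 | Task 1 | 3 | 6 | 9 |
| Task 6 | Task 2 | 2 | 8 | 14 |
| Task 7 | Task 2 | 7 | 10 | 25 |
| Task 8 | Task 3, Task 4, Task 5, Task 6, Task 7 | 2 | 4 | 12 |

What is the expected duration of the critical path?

31 days

te_Task 1 = (9 + 4·13 + 29)/6 = 90/6 = 15
te_Task 2 = (7 + 4·10 + 19)/6 = 66/6 = 11
te_Task 3 = (1 + 4·2 + 9)/6 = 18/6 = 3
te_Task 4 = (7 + 4·11 + 15)/6 = 66/6 = 11
te_Task 5 = (3 + 4·6 + 9)/6 = 36/6 = 6
te_Task 6 = (2 + 4·8 + 14)/6 = 48/6 = 8
te_Task 7 = (7 + 4·10 + 25)/6 = 72/6 = 12
te_Task 8 = (2 + 4·4 + 12)/6 = 30/6 = 5

Forward pass:
ES_Task 1 = 0; EF_Task 1 = 15
ES_Task 2 = 0; EF_Task 2 = 11
ES_Task 3 = 11; EF_Task 3 = 11+3 = 14
ES_Task 4 = max(EF_Task 1=15, EF_Task 2=11) = 15; EF_Task 4 = 15+11 = 26
ES_Task 5 = 15; EF_Task 5 = 15+6 = 21
ES_Task 6 = 11; EF_Task 6 = 11+8 = 19
ES_Task 7 = 11; EF_Task 7 = 11+12 = 23
ES_Task 8 = max(EF_Task 3=14, EF_Task 4=26, EF_Task 5=21, EF_Task 6=19, EF_Task 7=23) = 26; EF_Task 8 = 26+5 = 31
Expected project duration μ = 31 days. Critical path: Task 1 → Task 4 → Task 8.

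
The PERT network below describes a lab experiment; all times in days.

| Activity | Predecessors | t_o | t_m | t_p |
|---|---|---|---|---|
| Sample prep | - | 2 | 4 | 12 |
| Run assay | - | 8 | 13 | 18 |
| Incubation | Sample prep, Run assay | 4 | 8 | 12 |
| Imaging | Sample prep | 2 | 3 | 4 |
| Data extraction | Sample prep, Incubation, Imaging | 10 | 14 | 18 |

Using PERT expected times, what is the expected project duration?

35 days

te_Sample prep = (2 + 4·4 + 12)/6 = 30/6 = 5
te_Run assay = (8 + 4·13 + 18)/6 = 78/6 = 13
te_Incubation = (4 + 4·8 + 12)/6 = 48/6 = 8
te_Imaging = (2 + 4·3 + 4)/6 = 18/6 = 3
te_Data extraction = (10 + 4·14 + 18)/6 = 84/6 = 14

Forward pass:
ES_Sample prep = 0; EF_Sample prep = 5
ES_Run assay = 0; EF_Run assay = 13
ES_Incubation = max(EF_Sample prep=5, EF_Run assay=13) = 13; EF_Incubation = 13+8 = 21
ES_Imaging = 5; EF_Imaging = 5+3 = 8
ES_Data extraction = max(EF_Sample prep=5, EF_Incubation=21, EF_Imaging=8) = 21; EF_Data extraction = 21+14 = 35
Expected project duration μ = 35 days. Critical path: Run assay → Incubation → Data extraction.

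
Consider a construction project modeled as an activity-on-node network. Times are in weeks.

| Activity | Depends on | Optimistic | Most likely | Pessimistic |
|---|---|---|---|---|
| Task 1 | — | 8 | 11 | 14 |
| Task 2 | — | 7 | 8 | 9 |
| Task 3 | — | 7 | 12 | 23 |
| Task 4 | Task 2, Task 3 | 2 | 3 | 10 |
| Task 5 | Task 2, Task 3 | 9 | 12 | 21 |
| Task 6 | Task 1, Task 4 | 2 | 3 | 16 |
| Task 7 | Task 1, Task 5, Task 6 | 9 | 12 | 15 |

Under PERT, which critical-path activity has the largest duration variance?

te_Task 1 = (8 + 4·11 + 14)/6 = 66/6 = 11; σ²_Task 1 = ((14−8)/6)² = 1.000
te_Task 2 = (7 + 4·8 + 9)/6 = 48/6 = 8; σ²_Task 2 = ((9−7)/6)² = 0.111
te_Task 3 = (7 + 4·12 + 23)/6 = 78/6 = 13; σ²_Task 3 = ((23−7)/6)² = 7.111
te_Task 4 = (2 + 4·3 + 10)/6 = 24/6 = 4; σ²_Task 4 = ((10−2)/6)² = 1.778
te_Task 5 = (9 + 4·12 + 21)/6 = 78/6 = 13; σ²_Task 5 = ((21−9)/6)² = 4.000
te_Task 6 = (2 + 4·3 + 16)/6 = 30/6 = 5; σ²_Task 6 = ((16−2)/6)² = 5.444
te_Task 7 = (9 + 4·12 + 15)/6 = 72/6 = 12; σ²_Task 7 = ((15−9)/6)² = 1.000

Forward pass:
ES_Task 1 = 0; EF_Task 1 = 11
ES_Task 2 = 0; EF_Task 2 = 8
ES_Task 3 = 0; EF_Task 3 = 13
ES_Task 4 = max(EF_Task 2=8, EF_Task 3=13) = 13; EF_Task 4 = 13+4 = 17
ES_Task 5 = max(EF_Task 2=8, EF_Task 3=13) = 13; EF_Task 5 = 13+13 = 26
ES_Task 6 = max(EF_Task 1=11, EF_Task 4=17) = 17; EF_Task 6 = 17+5 = 22
ES_Task 7 = max(EF_Task 1=11, EF_Task 5=26, EF_Task 6=22) = 26; EF_Task 7 = 26+12 = 38
Expected project duration μ = 38 weeks. Critical path: Task 3 → Task 5 → Task 7.

Variances on critical path: σ²_Task 3=7.111, σ²_Task 5=4.000, σ²_Task 7=1.000.
Largest is σ²_Task 3 = 7.111.

Task 3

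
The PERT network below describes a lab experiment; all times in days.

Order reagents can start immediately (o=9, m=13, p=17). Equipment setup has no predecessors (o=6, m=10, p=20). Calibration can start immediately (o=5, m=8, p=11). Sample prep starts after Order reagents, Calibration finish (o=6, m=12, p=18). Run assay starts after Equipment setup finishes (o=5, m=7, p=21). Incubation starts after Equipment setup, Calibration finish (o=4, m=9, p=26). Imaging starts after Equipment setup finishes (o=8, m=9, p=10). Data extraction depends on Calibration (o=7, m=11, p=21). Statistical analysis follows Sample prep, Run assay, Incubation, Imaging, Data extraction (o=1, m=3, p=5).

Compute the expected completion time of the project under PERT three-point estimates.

te_Order reagents = (9 + 4·13 + 17)/6 = 78/6 = 13
te_Equipment setup = (6 + 4·10 + 20)/6 = 66/6 = 11
te_Calibration = (5 + 4·8 + 11)/6 = 48/6 = 8
te_Sample prep = (6 + 4·12 + 18)/6 = 72/6 = 12
te_Run assay = (5 + 4·7 + 21)/6 = 54/6 = 9
te_Incubation = (4 + 4·9 + 26)/6 = 66/6 = 11
te_Imaging = (8 + 4·9 + 10)/6 = 54/6 = 9
te_Data extraction = (7 + 4·11 + 21)/6 = 72/6 = 12
te_Statistical analysis = (1 + 4·3 + 5)/6 = 18/6 = 3

Forward pass:
ES_Order reagents = 0; EF_Order reagents = 13
ES_Equipment setup = 0; EF_Equipment setup = 11
ES_Calibration = 0; EF_Calibration = 8
ES_Sample prep = max(EF_Order reagents=13, EF_Calibration=8) = 13; EF_Sample prep = 13+12 = 25
ES_Run assay = 11; EF_Run assay = 11+9 = 20
ES_Incubation = max(EF_Equipment setup=11, EF_Calibration=8) = 11; EF_Incubation = 11+11 = 22
ES_Imaging = 11; EF_Imaging = 11+9 = 20
ES_Data extraction = 8; EF_Data extraction = 8+12 = 20
ES_Statistical analysis = max(EF_Sample prep=25, EF_Run assay=20, EF_Incubation=22, EF_Imaging=20, EF_Data extraction=20) = 25; EF_Statistical analysis = 25+3 = 28
Expected project duration μ = 28 days. Critical path: Order reagents → Sample prep → Statistical analysis.

28 days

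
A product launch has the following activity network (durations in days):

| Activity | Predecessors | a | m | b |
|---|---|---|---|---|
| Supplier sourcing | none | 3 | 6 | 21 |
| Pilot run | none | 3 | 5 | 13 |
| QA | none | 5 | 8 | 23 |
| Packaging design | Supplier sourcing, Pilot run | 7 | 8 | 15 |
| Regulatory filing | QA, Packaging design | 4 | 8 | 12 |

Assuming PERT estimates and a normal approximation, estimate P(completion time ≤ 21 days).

te_Supplier sourcing = (3 + 4·6 + 21)/6 = 48/6 = 8; σ²_Supplier sourcing = ((21−3)/6)² = 9.000
te_Pilot run = (3 + 4·5 + 13)/6 = 36/6 = 6; σ²_Pilot run = ((13−3)/6)² = 2.778
te_QA = (5 + 4·8 + 23)/6 = 60/6 = 10; σ²_QA = ((23−5)/6)² = 9.000
te_Packaging design = (7 + 4·8 + 15)/6 = 54/6 = 9; σ²_Packaging design = ((15−7)/6)² = 1.778
te_Regulatory filing = (4 + 4·8 + 12)/6 = 48/6 = 8; σ²_Regulatory filing = ((12−4)/6)² = 1.778

Forward pass:
ES_Supplier sourcing = 0; EF_Supplier sourcing = 8
ES_Pilot run = 0; EF_Pilot run = 6
ES_QA = 0; EF_QA = 10
ES_Packaging design = max(EF_Supplier sourcing=8, EF_Pilot run=6) = 8; EF_Packaging design = 8+9 = 17
ES_Regulatory filing = max(EF_QA=10, EF_Packaging design=17) = 17; EF_Regulatory filing = 17+8 = 25
Expected project duration μ = 25 days. Critical path: Supplier sourcing → Packaging design → Regulatory filing.

Variance along critical path = 9.000 + 1.778 + 1.778 = 12.556; σ = √12.556 = 3.543 days.
Z = (21 − 25) / 3.543 = -1.129
P(T ≤ 21) = Φ(-1.129) ≈ 0.129

0.129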